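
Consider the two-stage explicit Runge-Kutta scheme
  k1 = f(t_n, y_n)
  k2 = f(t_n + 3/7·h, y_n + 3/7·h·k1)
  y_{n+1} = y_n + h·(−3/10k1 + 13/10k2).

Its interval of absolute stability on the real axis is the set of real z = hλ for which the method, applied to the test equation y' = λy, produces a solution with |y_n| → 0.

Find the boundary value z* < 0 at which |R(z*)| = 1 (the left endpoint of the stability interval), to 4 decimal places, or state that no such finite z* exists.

z* = -1.7949.

Set f=λy, z=hλ:
  k1=λy_n ⇒ h·k1=z·y_n;  k2=λ(1+3/7z)y_n ⇒ h·k2=z(1+3/7z)y_n
  y_{n+1}/y_n = 1 − 3/10z + 13/10z(1+3/7z) = 1 + z + 39/70z²
  so R(z) = 1 + z + 39/70z².

Find x<0 with |R(x)|<1.
x=-0.91: |R|=0.5514
R=1: x+39/70x²=0 ⇒ x=−70/39=-1.7949; min R=1−1/(4·39/70)=0.5513>−1
Confirm numerically:
  x=-0.994: |R|=0.55648 <1
  x=-0.958: |R|=0.55333 <1
  x=-0.937: |R|=0.55215 <1
  x=-2.247: |R|=1.56602 >1
  x=-1.926: |R|=1.14071 >1
  x=-1.849: |R|=1.05576 >1
Interval (-1.7949, 0).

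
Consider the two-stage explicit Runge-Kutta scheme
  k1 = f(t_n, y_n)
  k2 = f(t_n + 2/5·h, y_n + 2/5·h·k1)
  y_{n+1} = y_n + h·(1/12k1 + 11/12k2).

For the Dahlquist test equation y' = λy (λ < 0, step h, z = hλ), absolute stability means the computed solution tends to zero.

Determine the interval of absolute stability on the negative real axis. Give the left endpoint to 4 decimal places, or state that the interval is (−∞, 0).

On y'=λy, z=hλ:
  k1=λy_n ⇒ h·k1=z·y_n;  k2=λ(1+2/5z)y_n ⇒ h·k2=z(1+2/5z)y_n
  y_{n+1}/y_n = 1 + 1/12z + 11/12z(1+2/5z) = 1 + z + 11/30z²
  R(z) = 1 + z + 11/30z².

Need |R(x)|<1, x<0.
x=-1.68: |R|=0.3549
R=1: x+11/30x²=0 ⇒ x=−30/11=-2.7273; min R=1−1/(4·11/30)=0.3182>−1
Confirm numerically:
  x=-2.656: |R|=0.93059 <1
  x=-2.492: |R|=0.78502 <1
  x=-1.653: |R|=0.34888 <1
  x=-3.228: |R|=1.59266 >1
  x=-3.099: |R|=1.42239 >1
  x=-3.079: |R|=1.39709 >1
So |R|<1 on (-2.7273, 0).

z∈(-2.7273,0).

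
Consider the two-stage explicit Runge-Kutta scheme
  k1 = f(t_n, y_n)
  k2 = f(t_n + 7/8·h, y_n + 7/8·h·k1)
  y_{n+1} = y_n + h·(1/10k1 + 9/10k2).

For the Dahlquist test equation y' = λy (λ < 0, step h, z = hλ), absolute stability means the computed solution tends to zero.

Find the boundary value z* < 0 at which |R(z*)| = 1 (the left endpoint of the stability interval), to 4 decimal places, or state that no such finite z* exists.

On y'=λy, z=hλ:
  k1=λy_n ⇒ h·k1=z·y_n;  k2=λ(1+7/8z)y_n ⇒ h·k2=z(1+7/8z)y_n
  y_{n+1}/y_n = 1 + 1/10z + 9/10z(1+7/8z) = 1 + z + 63/80z²
  R(z) = 1 + z + 63/80z².

Find x<0 with |R(x)|<1.
x=-0.49: |R|=0.6991
R=1: x+63/80x²=0 ⇒ x=−80/63=-1.2698; min R=1−1/(4·63/80)=0.6825>−1
Confirm numerically:
  x=-0.997: |R|=0.78578 <1
  x=-0.994: |R|=0.78408 <1
  x=-0.852: |R|=0.71965 <1
  x=-0.808: |R|=0.70613 <1
  x=-1.727: |R|=1.62174 >1
  x=-1.617: |R|=1.44207 >1
So |R|<1 on (-1.2698, 0).

left endpoint -1.2698.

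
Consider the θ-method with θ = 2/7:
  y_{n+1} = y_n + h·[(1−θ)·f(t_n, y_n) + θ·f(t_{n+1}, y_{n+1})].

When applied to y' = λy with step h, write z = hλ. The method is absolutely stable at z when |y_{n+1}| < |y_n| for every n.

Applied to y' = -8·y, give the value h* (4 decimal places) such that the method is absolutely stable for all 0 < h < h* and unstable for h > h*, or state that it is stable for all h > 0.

(-4.6667,0); λ=-8 ⇒ h* = (14/3)/8 = 0.5833.

Set f=λy, z=hλ:
  y_{n+1} = y_n + z·[5/7·y_n + 2/7·y_{n+1}] ⇒ (1 − 2/7z)y_{n+1} = (1 + 5/7z)y_n
  ⇒ R(z) = (1 + 5/7z)/(1 − 2/7z).

Solve |R(x)|<1 on ℝ⁻.
x=-1.55: |R|=0.0743
R=−1: 1+5/7x = −1+2/7x ⇒ -3/7x=2 ⇒ x=2/(-3/7)=-4.6667
Confirm numerically:
  x=-4.500: |R|=0.96875 <1
  x=-2.487: |R|=0.45390 <1
  x=-1.870: |R|=0.21881 <1
  x=-5.180: |R|=1.08871 >1
  x=-5.106: |R|=1.07657 >1
  x=-4.787: |R|=1.02178 >1
Stable set (-4.6667, 0).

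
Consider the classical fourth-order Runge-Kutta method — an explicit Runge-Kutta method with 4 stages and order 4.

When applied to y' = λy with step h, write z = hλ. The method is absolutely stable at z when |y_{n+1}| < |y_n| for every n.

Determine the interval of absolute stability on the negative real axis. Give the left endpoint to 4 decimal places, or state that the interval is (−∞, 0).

With y'=λy (z=hλ):
  order 4, 4-stage ⇒ R(z)=1+z+z^2/2+z^3/6+z^4/24
  (e.g. R(-1.32)=0.29437, |R|=0.29437)

Need |R(x)|<1, x<0.
x=-1.32: |R|=0.2944
|R(-2.94)|=1.2594 |R(-0.91)|=0.4070 |R(-0.67)|=0.5127
Bisect:
  x_lo=-3.6718 |R|=3.3923  x_hi=-0.0910 |R|=0.9130
  mid=-1.88141 |R|=0.30057 →hi
  mid=-2.77661 |R|=0.98699 →hi
  mid=-3.22421 |R|=1.89012 →lo
  mid=-3.00041 |R|=1.37582 →lo
  mid=-2.88851 |R|=1.16710 →lo
  mid=-2.83256 |R|=1.07363 →lo
  mid=-2.80459 |R|=1.02948 →lo
  mid=-2.79060 |R|=1.00803 →lo
  mid=-2.78360 |R|=0.99746 →hi
  ...
  [-2.78535,-2.78513] ⇒ x*=-2.7853
Stable set (-2.7853, 0).

(-2.7853, 0).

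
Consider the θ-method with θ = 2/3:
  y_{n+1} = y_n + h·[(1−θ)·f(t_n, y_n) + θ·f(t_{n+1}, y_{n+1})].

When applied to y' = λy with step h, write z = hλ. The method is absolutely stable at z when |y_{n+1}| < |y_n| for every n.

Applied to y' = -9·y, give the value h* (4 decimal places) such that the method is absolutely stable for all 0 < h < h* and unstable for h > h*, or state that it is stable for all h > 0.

interval (−∞, 0). Any h>0 works for λ=-9.

With y'=λy (z=hλ):
  y_{n+1} = y_n + z·[1/3·y_n + 2/3·y_{n+1}] ⇒ (1 − 2/3z)y_{n+1} = (1 + 1/3z)y_n
  Hence R(z) = (1 + 1/3z)/(1 − 2/3z).

Find x<0 with |R(x)|<1.
x=-0.52: |R|=0.6139
x=-2: |R|=0.1429
x=-10: |R|=0.3043
x=-100: |R|=0.4778
θ=2/3≥1/2 ⇒ |1+1/3x|<|1−2/3x| ∀x<0 ⇒ unbounded interval.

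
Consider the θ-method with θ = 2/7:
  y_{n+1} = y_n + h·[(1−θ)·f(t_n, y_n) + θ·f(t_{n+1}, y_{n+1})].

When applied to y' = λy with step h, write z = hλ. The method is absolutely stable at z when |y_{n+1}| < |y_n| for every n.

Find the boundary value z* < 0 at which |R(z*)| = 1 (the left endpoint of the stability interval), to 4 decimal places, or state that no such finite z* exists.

left endpoint -4.6667.

On y'=λy, z=hλ:
  y_{n+1} = y_n + z·[5/7·y_n + 2/7·y_{n+1}] ⇒ (1 − 2/7z)y_{n+1} = (1 + 5/7z)y_n
  R(z) = (1 + 5/7z)/(1 − 2/7z).

Boundary: |R(x)|=1, x<0.
x=-1.64: |R|=0.1167
R=−1: 1+5/7x = −1+2/7x ⇒ -3/7x=2 ⇒ x=2/(-3/7)=-4.6667
Confirm numerically:
  x=-2.406: |R|=0.42584 <1
  x=-1.998: |R|=0.27192 <1
  x=-1.916: |R|=0.23818 <1
  x=-5.022: |R|=1.06254 >1
  x=-4.989: |R|=1.05696 >1
So |R|<1 on (-4.6667, 0).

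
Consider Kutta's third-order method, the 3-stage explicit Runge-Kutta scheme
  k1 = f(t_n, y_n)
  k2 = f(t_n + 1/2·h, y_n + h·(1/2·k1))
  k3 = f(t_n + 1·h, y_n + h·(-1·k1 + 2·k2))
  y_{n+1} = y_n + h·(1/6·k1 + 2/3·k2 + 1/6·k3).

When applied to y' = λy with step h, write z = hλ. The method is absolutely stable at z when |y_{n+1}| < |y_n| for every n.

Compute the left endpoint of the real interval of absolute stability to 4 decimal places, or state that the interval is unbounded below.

With y'=λy (z=hλ):
  order 3, 3-stage ⇒ R(z)=1+z+z^2/2+z^3/6
  (e.g. R(-1.74)=-0.10420, |R|=0.10420)

Find x<0 with |R(x)|<1.
x=-1.74: |R|=0.1042
|R(-2.82)|=1.5814 |R(-2.74)|=1.4147 |R(-0.72)|=0.4770
Bisect:
  x_lo=-3.2068 |R|=2.5613  x_hi=-0.1890 |R|=0.8278
  mid=-1.69789 |R|=0.07226 →hi
  mid=-2.45236 |R|=0.90343 →hi
  mid=-2.82959 |R|=1.60219 →lo
  mid=-2.64097 |R|=1.22362 →lo
  mid=-2.54667 |R|=1.05665 →lo
  mid=-2.49951 |R|=0.97837 →hi
  mid=-2.52309 |R|=1.01709 →lo
  mid=-2.51130 |R|=0.99763 →hi
  mid=-2.51719 |R|=1.00733 →lo
  mid=-2.51425 |R|=1.00247 →lo
  ...
  [-2.51277,-2.51259] ⇒ x*=-2.5127
Interval (-2.5127, 0).

z* = -2.5127.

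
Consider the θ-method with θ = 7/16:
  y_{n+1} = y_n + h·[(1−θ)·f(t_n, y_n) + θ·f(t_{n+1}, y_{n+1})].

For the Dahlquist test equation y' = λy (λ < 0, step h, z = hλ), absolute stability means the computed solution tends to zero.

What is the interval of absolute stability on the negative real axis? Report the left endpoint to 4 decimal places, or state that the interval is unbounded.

z∈(-16.0000,0).

With y'=λy (z=hλ):
  y_{n+1} = y_n + z·[9/16·y_n + 7/16·y_{n+1}] ⇒ (1 − 7/16z)y_{n+1} = (1 + 9/16z)y_n
  ⇒ R(z) = (1 + 9/16z)/(1 − 7/16z).

Solve |R(x)|<1 on ℝ⁻.
x=-0.44: |R|=0.6310
R=−1: 1+9/16x = −1+7/16x ⇒ -1/8x=2 ⇒ x=2/(-1/8)=-16.0000
Confirm numerically:
  x=-14.160: |R|=0.96803 <1
  x=-12.715: |R|=0.93743 <1
  x=-7.716: |R|=0.76335 <1
  x=-16.254: |R|=1.00391 >1
  x=-16.204: |R|=1.00315 >1
Stable set (-16.0000, 0).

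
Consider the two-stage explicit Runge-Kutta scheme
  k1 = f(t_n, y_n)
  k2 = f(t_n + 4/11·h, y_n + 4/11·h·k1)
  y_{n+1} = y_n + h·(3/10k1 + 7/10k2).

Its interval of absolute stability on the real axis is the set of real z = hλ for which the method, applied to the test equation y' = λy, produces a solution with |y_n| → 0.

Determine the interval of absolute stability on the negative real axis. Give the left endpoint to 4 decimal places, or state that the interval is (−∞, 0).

Set f=λy, z=hλ:
  k1=λy_n ⇒ h·k1=z·y_n;  k2=λ(1+4/11z)y_n ⇒ h·k2=z(1+4/11z)y_n
  y_{n+1}/y_n = 1 + 3/10z + 7/10z(1+4/11z) = 1 + z + 14/55z²
  so R(z) = 1 + z + 14/55z².

Boundary: |R(x)|=1, x<0.
x=-0.32: |R|=0.7061
R=1: x+14/55x²=0 ⇒ x=−55/14=-3.9286; min R=1−1/(4·14/55)=0.0179>−1
Confirm numerically:
  x=-2.267: |R|=0.04118 <1
  x=-2.076: |R|=0.02103 <1
  x=-1.658: |R|=0.04174 <1
  x=-4.475: |R|=1.62243 >1
  x=-4.403: |R|=1.53172 >1
Interval (-3.9286, 0).

(-3.9286, 0).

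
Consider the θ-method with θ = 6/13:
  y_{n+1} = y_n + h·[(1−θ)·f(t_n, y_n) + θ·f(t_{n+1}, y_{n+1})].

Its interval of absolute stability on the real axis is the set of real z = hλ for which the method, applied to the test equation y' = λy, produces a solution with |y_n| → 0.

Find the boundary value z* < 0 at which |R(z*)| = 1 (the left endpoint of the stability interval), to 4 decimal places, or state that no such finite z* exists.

Set f=λy, z=hλ:
  y_{n+1} = y_n + z·[7/13·y_n + 6/13·y_{n+1}] ⇒ (1 − 6/13z)y_{n+1} = (1 + 7/13z)y_n
  ⇒ R(z) = (1 + 7/13z)/(1 − 6/13z).

Find x<0 with |R(x)|<1.
x=-0.39: |R|=0.6695
R=−1: 1+7/13x = −1+6/13x ⇒ -1/13x=2 ⇒ x=2/(-1/13)=-26.0000
Confirm numerically:
  x=-18.675: |R|=0.94142 <1
  x=-14.869: |R|=0.89110 <1
  x=-12.754: |R|=0.85204 <1
  x=-10.986: |R|=0.80975 <1
  x=-26.583: |R|=1.00338 >1
  x=-26.160: |R|=1.00094 >1
So |R|<1 on (-26.0000, 0).

z* = -26.0000.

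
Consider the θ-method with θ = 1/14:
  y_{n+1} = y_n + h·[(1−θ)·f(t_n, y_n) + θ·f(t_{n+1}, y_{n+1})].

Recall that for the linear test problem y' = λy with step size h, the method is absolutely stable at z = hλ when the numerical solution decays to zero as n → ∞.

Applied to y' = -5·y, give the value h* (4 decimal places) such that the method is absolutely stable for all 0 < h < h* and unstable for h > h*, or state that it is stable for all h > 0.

(-2.3333,0); λ=-5 ⇒ h* = (7/3)/5 = 0.4667.

Set f=λy, z=hλ:
  y_{n+1} = y_n + z·[13/14·y_n + 1/14·y_{n+1}] ⇒ (1 − 1/14z)y_{n+1} = (1 + 13/14z)y_n
  Hence R(z) = (1 + 13/14z)/(1 − 1/14z).

Find x<0 with |R(x)|<1.
x=-0.62: |R|=0.4063
R=−1: 1+13/14x = −1+1/14x ⇒ -6/7x=2 ⇒ x=2/(-6/7)=-2.3333
Confirm numerically:
  x=-2.289: |R|=0.96734 <1
  x=-1.262: |R|=0.15765 <1
  x=-1.246: |R|=0.14417 <1
  x=-2.654: |R|=1.23106 >1
  x=-2.483: |R|=1.10896 >1
  x=-2.418: |R|=1.06188 >1
Interval (-2.3333, 0).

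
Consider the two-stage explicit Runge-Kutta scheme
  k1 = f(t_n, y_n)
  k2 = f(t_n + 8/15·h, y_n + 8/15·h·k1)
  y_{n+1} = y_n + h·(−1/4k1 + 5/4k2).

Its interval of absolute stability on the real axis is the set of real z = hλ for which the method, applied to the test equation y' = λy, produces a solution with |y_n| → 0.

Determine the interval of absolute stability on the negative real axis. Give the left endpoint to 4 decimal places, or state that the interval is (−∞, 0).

z∈(-1.5000,0).

Test eqn y'=λy, z=hλ:
  k1=λy_n ⇒ h·k1=z·y_n;  k2=λ(1+8/15z)y_n ⇒ h·k2=z(1+8/15z)y_n
  y_{n+1}/y_n = 1 − 1/4z + 5/4z(1+8/15z) = 1 + z + 2/3z²
  R(z) = 1 + z + 2/3z².

Solve |R(x)|<1 on ℝ⁻.
x=-0.88: |R|=0.6363
R=1: x+2/3x²=0 ⇒ x=−3/2=-1.5000; min R=1−1/(4·2/3)=0.6250>−1
Confirm numerically:
  x=-1.224: |R|=0.77478 <1
  x=-1.162: |R|=0.73816 <1
  x=-0.915: |R|=0.64315 <1
  x=-1.898: |R|=1.50360 >1
  x=-1.843: |R|=1.42143 >1
  x=-1.775: |R|=1.32542 >1
Interval (-1.5000, 0).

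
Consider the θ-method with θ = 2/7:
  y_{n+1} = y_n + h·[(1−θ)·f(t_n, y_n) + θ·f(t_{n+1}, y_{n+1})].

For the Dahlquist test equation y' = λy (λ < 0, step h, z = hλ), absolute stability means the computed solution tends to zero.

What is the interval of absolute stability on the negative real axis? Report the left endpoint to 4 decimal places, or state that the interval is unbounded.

On y'=λy, z=hλ:
  y_{n+1} = y_n + z·[5/7·y_n + 2/7·y_{n+1}] ⇒ (1 − 2/7z)y_{n+1} = (1 + 5/7z)y_n
  ⇒ R(z) = (1 + 5/7z)/(1 − 2/7z).

Find x<0 with |R(x)|<1.
x=-1.63: |R|=0.1121
R=−1: 1+5/7x = −1+2/7x ⇒ -3/7x=2 ⇒ x=2/(-3/7)=-4.6667
Confirm numerically:
  x=-4.489: |R|=0.96664 <1
  x=-4.053: |R|=0.87813 <1
  x=-2.103: |R|=0.31367 <1
  x=-5.019: |R|=1.06204 >1
  x=-4.693: |R|=1.00482 >1
So |R|<1 on (-4.6667, 0).

(-4.6667, 0).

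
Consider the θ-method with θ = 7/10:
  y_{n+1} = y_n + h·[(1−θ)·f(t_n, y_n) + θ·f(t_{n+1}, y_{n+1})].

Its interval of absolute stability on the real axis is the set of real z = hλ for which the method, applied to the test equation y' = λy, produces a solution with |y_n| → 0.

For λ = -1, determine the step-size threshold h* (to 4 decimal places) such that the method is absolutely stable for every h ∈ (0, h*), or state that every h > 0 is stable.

With y'=λy (z=hλ):
  y_{n+1} = y_n + z·[3/10·y_n + 7/10·y_{n+1}] ⇒ (1 − 7/10z)y_{n+1} = (1 + 3/10z)y_n
  R(z) = (1 + 3/10z)/(1 − 7/10z).

Need |R(x)|<1, x<0.
x=-1.37: |R|=0.3007
x=-2: |R|=0.1667
x=-10: |R|=0.2500
x=-100: |R|=0.4085
θ=7/10≥1/2 ⇒ |1+3/10x|<|1−7/10x| ∀x<0 ⇒ interval (−∞,0).

interval (−∞, 0). Any h>0 works for λ=-1.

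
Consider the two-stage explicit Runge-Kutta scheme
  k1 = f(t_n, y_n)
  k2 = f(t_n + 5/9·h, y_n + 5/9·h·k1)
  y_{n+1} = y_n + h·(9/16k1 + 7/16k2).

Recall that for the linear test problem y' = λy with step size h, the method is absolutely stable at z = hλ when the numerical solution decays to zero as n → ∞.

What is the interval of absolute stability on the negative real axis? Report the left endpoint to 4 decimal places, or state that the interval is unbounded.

(-4.1143, 0).

On y'=λy, z=hλ:
  k1=λy_n ⇒ h·k1=z·y_n;  k2=λ(1+5/9z)y_n ⇒ h·k2=z(1+5/9z)y_n
  y_{n+1}/y_n = 1 + 9/16z + 7/16z(1+5/9z) = 1 + z + 35/144z²
  Hence R(z) = 1 + z + 35/144z².

Solve |R(x)|<1 on ℝ⁻.
x=-0.82: |R|=0.3434
R=1: x+35/144x²=0 ⇒ x=−144/35=-4.1143; min R=1−1/(4·35/144)=-0.0286>−1
Confirm numerically:
  x=-3.023: |R|=0.19817 <1
  x=-2.316: |R|=0.01229 <1
  x=-1.756: |R|=0.00653 <1
  x=-4.693: |R|=1.66012 >1
  x=-4.456: |R|=1.37010 >1
  x=-4.302: |R|=1.19628 >1
So |R|<1 on (-4.1143, 0).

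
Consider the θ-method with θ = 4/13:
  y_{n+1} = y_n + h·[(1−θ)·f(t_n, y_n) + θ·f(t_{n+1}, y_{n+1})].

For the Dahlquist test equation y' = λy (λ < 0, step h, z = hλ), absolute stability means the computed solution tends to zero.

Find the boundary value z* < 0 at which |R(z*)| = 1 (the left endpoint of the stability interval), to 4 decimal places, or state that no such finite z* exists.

left endpoint -5.2000.

With y'=λy (z=hλ):
  y_{n+1} = y_n + z·[9/13·y_n + 4/13·y_{n+1}] ⇒ (1 − 4/13z)y_{n+1} = (1 + 9/13z)y_n
  R(z) = (1 + 9/13z)/(1 − 4/13z).

Boundary: |R(x)|=1, x<0.
x=-1.41: |R|=0.0166
R=−1: 1+9/13x = −1+4/13x ⇒ -5/13x=2 ⇒ x=2/(-5/13)=-5.2000
Confirm numerically:
  x=-4.835: |R|=0.94357 <1
  x=-3.449: |R|=0.67327 <1
  x=-2.384: |R|=0.37522 <1
  x=-5.752: |R|=1.07665 >1
  x=-5.698: |R|=1.06957 >1
  x=-5.291: |R|=1.01332 >1
So |R|<1 on (-5.2000, 0).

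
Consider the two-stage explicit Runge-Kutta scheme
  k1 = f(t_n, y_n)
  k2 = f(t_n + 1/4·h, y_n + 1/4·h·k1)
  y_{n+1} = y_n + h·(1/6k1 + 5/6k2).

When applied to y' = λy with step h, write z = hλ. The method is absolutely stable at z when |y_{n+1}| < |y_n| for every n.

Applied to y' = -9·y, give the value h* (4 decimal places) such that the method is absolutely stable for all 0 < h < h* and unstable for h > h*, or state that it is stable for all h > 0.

(-4.8000,0); λ=-9 ⇒ h* = (24/5)/9 = 0.5333.

Test eqn y'=λy, z=hλ:
  k1=λy_n ⇒ h·k1=z·y_n;  k2=λ(1+1/4z)y_n ⇒ h·k2=z(1+1/4z)y_n
  y_{n+1}/y_n = 1 + 1/6z + 5/6z(1+1/4z) = 1 + z + 5/24z²
  ⇒ R(z) = 1 + z + 5/24z².

Need |R(x)|<1, x<0.
x=-0.92: |R|=0.2563
R=1: x+5/24x²=0 ⇒ x=−24/5=-4.8000; min R=1−1/(4·5/24)=-0.2000>−1
Confirm numerically:
  x=-3.606: |R|=0.10301 <1
  x=-2.671: |R|=0.18470 <1
  x=-2.218: |R|=0.19310 <1
  x=-5.232: |R|=1.47088 >1
  x=-5.212: |R|=1.44736 >1
So |R|<1 on (-4.8000, 0).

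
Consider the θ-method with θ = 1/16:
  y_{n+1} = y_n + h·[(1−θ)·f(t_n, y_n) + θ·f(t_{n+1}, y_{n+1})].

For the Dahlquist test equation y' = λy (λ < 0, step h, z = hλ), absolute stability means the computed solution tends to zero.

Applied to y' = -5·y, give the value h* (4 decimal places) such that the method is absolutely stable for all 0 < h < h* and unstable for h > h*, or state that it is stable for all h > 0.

(-2.2857,0); λ=-5 ⇒ h* = (16/7)/5 = 0.4571.

On y'=λy, z=hλ:
  y_{n+1} = y_n + z·[15/16·y_n + 1/16·y_{n+1}] ⇒ (1 − 1/16z)y_{n+1} = (1 + 15/16z)y_n
  so R(z) = (1 + 15/16z)/(1 − 1/16z).

Need |R(x)|<1, x<0.
x=-0.57: |R|=0.4496
R=−1: 1+15/16x = −1+1/16x ⇒ -7/8x=2 ⇒ x=2/(-7/8)=-2.2857
Confirm numerically:
  x=-2.141: |R|=0.88832 <1
  x=-2.018: |R|=0.79199 <1
  x=-1.744: |R|=0.57259 <1
  x=-1.464: |R|=0.34127 <1
  x=-2.750: |R|=1.34667 >1
  x=-2.618: |R|=1.24987 >1
  x=-2.570: |R|=1.21432 >1
Interval (-2.2857, 0).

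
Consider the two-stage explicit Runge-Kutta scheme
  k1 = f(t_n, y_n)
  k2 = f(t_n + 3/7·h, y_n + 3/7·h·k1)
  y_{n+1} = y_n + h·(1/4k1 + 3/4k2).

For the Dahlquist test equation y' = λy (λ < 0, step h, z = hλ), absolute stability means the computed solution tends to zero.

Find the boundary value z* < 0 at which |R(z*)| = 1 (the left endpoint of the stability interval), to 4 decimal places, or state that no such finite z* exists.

With y'=λy (z=hλ):
  k1=λy_n ⇒ h·k1=z·y_n;  k2=λ(1+3/7z)y_n ⇒ h·k2=z(1+3/7z)y_n
  y_{n+1}/y_n = 1 + 1/4z + 3/4z(1+3/7z) = 1 + z + 9/28z²
  Hence R(z) = 1 + z + 9/28z².

Find x<0 with |R(x)|<1.
x=-1.45: |R|=0.2258
R=1: x+9/28x²=0 ⇒ x=−28/9=-3.1111; min R=1−1/(4·9/28)=0.2222>−1
Confirm numerically:
  x=-3.056: |R|=0.94587 <1
  x=-2.431: |R|=0.46857 <1
  x=-2.292: |R|=0.39655 <1
  x=-3.256: |R|=1.15164 >1
  x=-3.157: |R|=1.04657 >1
So |R|<1 on (-3.1111, 0).

z* = -3.1111.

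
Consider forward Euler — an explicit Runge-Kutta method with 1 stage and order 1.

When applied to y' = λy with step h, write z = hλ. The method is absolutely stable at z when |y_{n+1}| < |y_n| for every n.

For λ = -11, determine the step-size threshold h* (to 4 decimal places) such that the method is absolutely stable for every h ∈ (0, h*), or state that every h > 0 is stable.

(-2.0000,0); λ=-11 ⇒ h* = 0.1818.

Set f=λy, z=hλ:
  order 1, 1-stage ⇒ R(z)=1+z
  (e.g. R(-1.65)=-0.65000, |R|=0.65000)

Solve |R(x)|<1 on ℝ⁻.
x=-1.65: |R|=0.6500
|R(-1.59)|=0.5900 |R(-1.37)|=0.3700 |R(-0.75)|=0.2500
Bisect:
  x_lo=-2.6789 |R|=1.6789  x_hi=-0.1797 |R|=0.8203
  mid=-1.42933 |R|=0.42933 →hi
  mid=-2.05412 |R|=1.05412 →lo
  mid=-1.74173 |R|=0.74173 →hi
  mid=-1.89792 |R|=0.89792 →hi
  mid=-1.97602 |R|=0.97602 →hi
  mid=-2.01507 |R|=1.01507 →lo
  mid=-1.99555 |R|=0.99555 →hi
  mid=-2.00531 |R|=1.00531 →lo
  mid=-2.00043 |R|=1.00043 →lo
  ...
  [-2.00012,-1.99997] ⇒ x*=-2.0000
Stable set (-2.0000, 0).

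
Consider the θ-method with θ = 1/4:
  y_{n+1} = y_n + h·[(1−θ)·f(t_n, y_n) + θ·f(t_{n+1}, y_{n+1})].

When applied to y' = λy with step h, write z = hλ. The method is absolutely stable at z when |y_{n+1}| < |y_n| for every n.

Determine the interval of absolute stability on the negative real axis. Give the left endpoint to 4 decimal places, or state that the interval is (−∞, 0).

Set f=λy, z=hλ:
  y_{n+1} = y_n + z·[3/4·y_n + 1/4·y_{n+1}] ⇒ (1 − 1/4z)y_{n+1} = (1 + 3/4z)y_n
  R(z) = (1 + 3/4z)/(1 − 1/4z).

Boundary: |R(x)|=1, x<0.
x=-0.47: |R|=0.5794
R=−1: 1+3/4x = −1+1/4x ⇒ -1/2x=2 ⇒ x=2/(-1/2)=-4.0000
Confirm numerically:
  x=-3.553: |R|=0.88164 <1
  x=-3.228: |R|=0.78639 <1
  x=-3.211: |R|=0.78117 <1
  x=-1.968: |R|=0.31903 <1
  x=-4.225: |R|=1.05471 >1
  x=-4.222: |R|=1.05400 >1
Interval (-4.0000, 0).

(-4.0000, 0).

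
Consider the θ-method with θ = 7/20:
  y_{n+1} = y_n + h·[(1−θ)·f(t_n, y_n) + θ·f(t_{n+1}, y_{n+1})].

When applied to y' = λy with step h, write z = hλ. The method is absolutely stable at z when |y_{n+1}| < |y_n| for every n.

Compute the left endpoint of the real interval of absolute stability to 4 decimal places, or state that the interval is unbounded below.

z* = -6.6667.

On y'=λy, z=hλ:
  y_{n+1} = y_n + z·[13/20·y_n + 7/20·y_{n+1}] ⇒ (1 − 7/20z)y_{n+1} = (1 + 13/20z)y_n
  so R(z) = (1 + 13/20z)/(1 − 7/20z).

Boundary: |R(x)|=1, x<0.
x=-0.5: |R|=0.5745
R=−1: 1+13/20x = −1+7/20x ⇒ -3/10x=2 ⇒ x=2/(-3/10)=-6.6667
Confirm numerically:
  x=-6.643: |R|=0.99786 <1
  x=-6.215: |R|=0.95733 <1
  x=-5.622: |R|=0.89440 <1
  x=-3.502: |R|=0.57344 <1
  x=-7.191: |R|=1.04473 >1
  x=-6.862: |R|=1.01723 >1
Interval (-6.6667, 0).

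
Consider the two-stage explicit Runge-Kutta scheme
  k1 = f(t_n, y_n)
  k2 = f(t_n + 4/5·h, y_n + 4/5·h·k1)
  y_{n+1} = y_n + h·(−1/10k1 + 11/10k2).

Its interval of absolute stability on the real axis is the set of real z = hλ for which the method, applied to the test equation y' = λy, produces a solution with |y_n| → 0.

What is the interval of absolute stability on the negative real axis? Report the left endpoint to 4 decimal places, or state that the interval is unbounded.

With y'=λy (z=hλ):
  k1=λy_n ⇒ h·k1=z·y_n;  k2=λ(1+4/5z)y_n ⇒ h·k2=z(1+4/5z)y_n
  y_{n+1}/y_n = 1 − 1/10z + 11/10z(1+4/5z) = 1 + z + 22/25z²
  ⇒ R(z) = 1 + z + 22/25z².

Find x<0 with |R(x)|<1.
x=-0.44: |R|=0.7304
R=1: x+22/25x²=0 ⇒ x=−25/22=-1.1364; min R=1−1/(4·22/25)=0.7159>−1
Confirm numerically:
  x=-0.936: |R|=0.83496 <1
  x=-0.850: |R|=0.78580 <1
  x=-0.823: |R|=0.77305 <1
  x=-0.525: |R|=0.71755 <1
  x=-1.526: |R|=1.52323 >1
  x=-1.469: |R|=1.43001 >1
  x=-1.251: |R|=1.12620 >1
So |R|<1 on (-1.1364, 0).

z∈(-1.1364,0).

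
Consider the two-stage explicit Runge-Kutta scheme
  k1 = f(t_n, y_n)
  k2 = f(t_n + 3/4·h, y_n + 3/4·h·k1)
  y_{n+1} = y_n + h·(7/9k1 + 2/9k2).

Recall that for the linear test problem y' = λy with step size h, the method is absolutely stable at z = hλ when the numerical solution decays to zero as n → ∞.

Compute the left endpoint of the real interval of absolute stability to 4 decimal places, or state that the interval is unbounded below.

With y'=λy (z=hλ):
  k1=λy_n ⇒ h·k1=z·y_n;  k2=λ(1+3/4z)y_n ⇒ h·k2=z(1+3/4z)y_n
  y_{n+1}/y_n = 1 + 7/9z + 2/9z(1+3/4z) = 1 + z + 1/6z²
  Hence R(z) = 1 + z + 1/6z².

Boundary: |R(x)|=1, x<0.
x=-1.67: |R|=0.2052
R=1: x+1/6x²=0 ⇒ x=−6=-6.0000; min R=1−1/(4·1/6)=-0.5000>−1
Confirm numerically:
  x=-5.429: |R|=0.48334 <1
  x=-5.196: |R|=0.30374 <1
  x=-4.785: |R|=0.03104 <1
  x=-6.137: |R|=1.14013 >1
  x=-6.124: |R|=1.12656 >1
Stable set (-6.0000, 0).

z* = -6.0000.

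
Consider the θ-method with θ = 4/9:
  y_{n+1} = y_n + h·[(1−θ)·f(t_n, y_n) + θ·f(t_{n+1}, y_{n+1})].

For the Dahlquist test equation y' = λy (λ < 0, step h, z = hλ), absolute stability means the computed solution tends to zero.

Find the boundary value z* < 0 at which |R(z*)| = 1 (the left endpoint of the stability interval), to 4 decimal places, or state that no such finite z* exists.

With y'=λy (z=hλ):
  y_{n+1} = y_n + z·[5/9·y_n + 4/9·y_{n+1}] ⇒ (1 − 4/9z)y_{n+1} = (1 + 5/9z)y_n
  R(z) = (1 + 5/9z)/(1 − 4/9z).

Solve |R(x)|<1 on ℝ⁻.
x=-1.32: |R|=0.1681
R=−1: 1+5/9x = −1+4/9x ⇒ -1/9x=2 ⇒ x=2/(-1/9)=-18.0000
Confirm numerically:
  x=-17.233: |R|=0.99016 <1
  x=-15.842: |R|=0.97018 <1
  x=-11.981: |R|=0.89426 <1
  x=-8.519: |R|=0.77990 <1
  x=-18.321: |R|=1.00390 >1
  x=-18.026: |R|=1.00032 >1
Stable set (-18.0000, 0).

z* = -18.0000.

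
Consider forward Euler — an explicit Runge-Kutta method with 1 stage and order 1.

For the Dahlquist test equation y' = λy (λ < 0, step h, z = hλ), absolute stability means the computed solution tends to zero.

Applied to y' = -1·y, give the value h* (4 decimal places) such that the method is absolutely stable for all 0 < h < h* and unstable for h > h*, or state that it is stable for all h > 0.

On y'=λy, z=hλ:
  order 1, 1-stage ⇒ R(z)=1+z
  (e.g. R(-1.42)=-0.42000, |R|=0.42000)

Solve |R(x)|<1 on ℝ⁻.
x=-1.42: |R|=0.4200
|R(-1.89)|=0.8900 |R(-1.36)|=0.3600 |R(-1.28)|=0.2800
Bisect:
  x_lo=-2.8284 |R|=1.8284  x_hi=-0.1385 |R|=0.8615
  mid=-1.48348 |R|=0.48348 →hi
  mid=-2.15596 |R|=1.15596 →lo
  mid=-1.81972 |R|=0.81972 →hi
  mid=-1.98784 |R|=0.98784 →hi
  mid=-2.07190 |R|=1.07190 →lo
  mid=-2.02987 |R|=1.02987 →lo
  mid=-2.00885 |R|=1.00885 →lo
  mid=-1.99835 |R|=0.99835 →hi
  ...
  [-2.00015,-1.99999] ⇒ x*=-2.0000
Interval (-2.0000, 0).

(-2.0000,0); λ=-1 ⇒ h* = 2.0000.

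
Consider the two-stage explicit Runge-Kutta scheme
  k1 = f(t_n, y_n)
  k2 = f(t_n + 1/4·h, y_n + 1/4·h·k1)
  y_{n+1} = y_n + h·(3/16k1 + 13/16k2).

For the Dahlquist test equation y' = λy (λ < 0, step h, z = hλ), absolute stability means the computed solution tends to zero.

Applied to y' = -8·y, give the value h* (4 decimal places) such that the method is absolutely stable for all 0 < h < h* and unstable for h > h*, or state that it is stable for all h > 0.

Set f=λy, z=hλ:
  k1=λy_n ⇒ h·k1=z·y_n;  k2=λ(1+1/4z)y_n ⇒ h·k2=z(1+1/4z)y_n
  y_{n+1}/y_n = 1 + 3/16z + 13/16z(1+1/4z) = 1 + z + 13/64z²
  Hence R(z) = 1 + z + 13/64z².

Solve |R(x)|<1 on ℝ⁻.
x=-0.86: |R|=0.2902
R=1: x+13/64x²=0 ⇒ x=−64/13=-4.9231; min R=1−1/(4·13/64)=-0.2308>−1
Confirm numerically:
  x=-4.600: |R|=0.69812 <1
  x=-3.146: |R|=0.13561 <1
  x=-2.975: |R|=0.17722 <1
  x=-5.455: |R|=1.58940 >1
  x=-5.019: |R|=1.09779 >1
Stable set (-4.9231, 0).

(-4.9231,0); λ=-8 ⇒ h* = (64/13)/8 = 0.6154.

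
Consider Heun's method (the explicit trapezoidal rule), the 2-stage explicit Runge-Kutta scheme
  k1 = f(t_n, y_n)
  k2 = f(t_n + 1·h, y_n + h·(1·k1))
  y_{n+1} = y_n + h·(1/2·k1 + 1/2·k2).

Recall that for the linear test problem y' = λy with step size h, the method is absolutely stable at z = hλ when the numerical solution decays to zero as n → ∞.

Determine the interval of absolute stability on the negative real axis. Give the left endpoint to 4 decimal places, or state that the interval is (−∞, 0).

z∈(-2.0000,0).

On y'=λy, z=hλ:
  order 2, 2-stage ⇒ R(z)=1+z+z^2/2
  (e.g. R(-0.65)=0.56125, |R|=0.56125)

Find x<0 with |R(x)|<1.
x=-0.65: |R|=0.5613
|R(-2.33)|=1.3845 |R(-0.99)|=0.5000 |R(-0.97)|=0.5005
Bisect:
  x_lo=-2.6586 |R|=1.8754  x_hi=-0.1934 |R|=0.8253
  mid=-1.42599 |R|=0.59073 →hi
  mid=-2.04227 |R|=1.04317 →lo
  mid=-1.73413 |R|=0.76948 →hi
  mid=-1.88820 |R|=0.89445 →hi
  mid=-1.96524 |R|=0.96584 →hi
  mid=-2.00376 |R|=1.00376 →lo
  mid=-1.98450 |R|=0.98462 →hi
  ...
  [-2.00015,-2.00000] ⇒ x*=-2.0000
Stable set (-2.0000, 0).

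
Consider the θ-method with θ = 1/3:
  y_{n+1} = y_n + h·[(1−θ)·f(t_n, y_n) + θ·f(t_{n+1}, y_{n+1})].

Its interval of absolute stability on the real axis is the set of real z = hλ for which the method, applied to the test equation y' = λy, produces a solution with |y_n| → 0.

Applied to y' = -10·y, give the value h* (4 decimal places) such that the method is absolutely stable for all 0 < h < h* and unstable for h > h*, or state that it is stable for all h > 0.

With y'=λy (z=hλ):
  y_{n+1} = y_n + z·[2/3·y_n + 1/3·y_{n+1}] ⇒ (1 − 1/3z)y_{n+1} = (1 + 2/3z)y_n
  so R(z) = (1 + 2/3z)/(1 − 1/3z).

Boundary: |R(x)|=1, x<0.
x=-1.36: |R|=0.0642
R=−1: 1+2/3x = −1+1/3x ⇒ -1/3x=2 ⇒ x=2/(-1/3)=-6.0000
Confirm numerically:
  x=-5.475: |R|=0.93805 <1
  x=-4.297: |R|=0.76662 <1
  x=-3.256: |R|=0.56138 <1
  x=-2.810: |R|=0.45095 <1
  x=-6.188: |R|=1.02046 >1
  x=-6.100: |R|=1.01099 >1
Stable set (-6.0000, 0).

(-6.0000,0); λ=-10 ⇒ h* = (6)/10 = 0.6000.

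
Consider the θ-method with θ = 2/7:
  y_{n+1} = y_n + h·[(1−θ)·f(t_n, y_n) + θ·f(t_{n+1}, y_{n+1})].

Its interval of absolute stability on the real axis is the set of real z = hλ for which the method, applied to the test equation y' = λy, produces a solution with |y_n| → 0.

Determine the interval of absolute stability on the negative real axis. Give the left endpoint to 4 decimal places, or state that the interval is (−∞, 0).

(-4.6667, 0).

Test eqn y'=λy, z=hλ:
  y_{n+1} = y_n + z·[5/7·y_n + 2/7·y_{n+1}] ⇒ (1 − 2/7z)y_{n+1} = (1 + 5/7z)y_n
  so R(z) = (1 + 5/7z)/(1 − 2/7z).

Need |R(x)|<1, x<0.
x=-1.1: |R|=0.1630
R=−1: 1+5/7x = −1+2/7x ⇒ -3/7x=2 ⇒ x=2/(-3/7)=-4.6667
Confirm numerically:
  x=-3.420: |R|=0.72977 <1
  x=-3.317: |R|=0.70302 <1
  x=-2.366: |R|=0.41169 <1
  x=-1.897: |R|=0.23022 <1
  x=-5.232: |R|=1.09711 >1
  x=-5.070: |R|=1.07060 >1
Stable set (-4.6667, 0).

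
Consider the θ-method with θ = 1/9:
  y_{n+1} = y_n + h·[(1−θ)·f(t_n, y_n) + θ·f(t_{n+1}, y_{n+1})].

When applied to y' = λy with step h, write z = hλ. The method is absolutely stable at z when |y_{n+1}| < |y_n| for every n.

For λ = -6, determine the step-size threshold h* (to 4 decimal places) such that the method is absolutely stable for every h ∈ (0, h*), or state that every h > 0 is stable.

(-2.5714,0); λ=-6 ⇒ h* = (18/7)/6 = 0.4286.

With y'=λy (z=hλ):
  y_{n+1} = y_n + z·[8/9·y_n + 1/9·y_{n+1}] ⇒ (1 − 1/9z)y_{n+1} = (1 + 8/9z)y_n
  ⇒ R(z) = (1 + 8/9z)/(1 − 1/9z).

Find x<0 with |R(x)|<1.
x=-0.57: |R|=0.4639
R=−1: 1+8/9x = −1+1/9x ⇒ -7/9x=2 ⇒ x=2/(-7/9)=-2.5714
Confirm numerically:
  x=-1.956: |R|=0.60679 <1
  x=-1.732: |R|=0.45248 <1
  x=-1.308: |R|=0.14203 <1
  x=-1.072: |R|=0.04210 <1
  x=-2.736: |R|=1.09816 >1
  x=-2.642: |R|=1.04243 >1
Stable set (-2.5714, 0).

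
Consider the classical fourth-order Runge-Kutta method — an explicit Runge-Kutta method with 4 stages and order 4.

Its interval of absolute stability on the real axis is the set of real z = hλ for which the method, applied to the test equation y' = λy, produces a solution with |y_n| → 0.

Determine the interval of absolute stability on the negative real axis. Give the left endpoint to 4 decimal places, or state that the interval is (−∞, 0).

Test eqn y'=λy, z=hλ:
  order 4, 4-stage ⇒ R(z)=1+z+z^2/2+z^3/6+z^4/24
  (e.g. R(-0.65)=0.52292, |R|=0.52292)

Find x<0 with |R(x)|<1.
x=-0.65: |R|=0.5229
|R(-2.85)|=1.1020 |R(-1.23)|=0.3117 |R(-0.87)|=0.4226
Bisect:
  x_lo=-3.5877 |R|=3.0547  x_hi=-0.0528 |R|=0.9485
  mid=-1.82026 |R|=0.28865 →hi
  mid=-2.70398 |R|=0.88416 →hi
  mid=-3.14583 |R|=1.69430 →lo
  mid=-2.92490 |R|=1.23172 →lo
  mid=-2.81444 |R|=1.04484 →lo
  mid=-2.75921 |R|=0.96138 →hi
  mid=-2.78682 |R|=1.00231 →lo
  mid=-2.77302 |R|=0.98165 →hi
  mid=-2.77992 |R|=0.99193 →hi
  ...
  [-2.78531,-2.78510] ⇒ x*=-2.7853
Interval (-2.7853, 0).

z∈(-2.7853,0).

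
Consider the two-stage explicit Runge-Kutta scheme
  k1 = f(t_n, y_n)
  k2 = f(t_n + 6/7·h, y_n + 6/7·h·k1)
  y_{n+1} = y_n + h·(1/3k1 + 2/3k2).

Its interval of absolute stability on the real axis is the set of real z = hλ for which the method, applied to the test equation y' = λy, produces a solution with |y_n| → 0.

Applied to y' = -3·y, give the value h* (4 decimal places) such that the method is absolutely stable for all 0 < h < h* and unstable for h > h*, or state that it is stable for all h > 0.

Test eqn y'=λy, z=hλ:
  k1=λy_n ⇒ h·k1=z·y_n;  k2=λ(1+6/7z)y_n ⇒ h·k2=z(1+6/7z)y_n
  y_{n+1}/y_n = 1 + 1/3z + 2/3z(1+6/7z) = 1 + z + 4/7z²
  Hence R(z) = 1 + z + 4/7z².

Boundary: |R(x)|=1, x<0.
x=-1.45: |R|=0.7514
R=1: x+4/7x²=0 ⇒ x=−7/4=-1.7500; min R=1−1/(4·4/7)=0.5625>−1
Confirm numerically:
  x=-1.581: |R|=0.84732 <1
  x=-1.073: |R|=0.58490 <1
  x=-0.893: |R|=0.56269 <1
  x=-1.939: |R|=1.20941 >1
  x=-1.864: |R|=1.12143 >1
So |R|<1 on (-1.7500, 0).

(-1.7500,0); λ=-3 ⇒ h* = (7/4)/3 = 0.5833.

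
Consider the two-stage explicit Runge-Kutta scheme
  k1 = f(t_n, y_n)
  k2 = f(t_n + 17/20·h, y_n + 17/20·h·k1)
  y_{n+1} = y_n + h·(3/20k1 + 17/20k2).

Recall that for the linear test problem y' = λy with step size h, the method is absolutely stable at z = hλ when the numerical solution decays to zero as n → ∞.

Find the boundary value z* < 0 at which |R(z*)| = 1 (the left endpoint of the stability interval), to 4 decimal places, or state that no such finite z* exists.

z* = -1.3841.

On y'=λy, z=hλ:
  k1=λy_n ⇒ h·k1=z·y_n;  k2=λ(1+17/20z)y_n ⇒ h·k2=z(1+17/20z)y_n
  y_{n+1}/y_n = 1 + 3/20z + 17/20z(1+17/20z) = 1 + z + 289/400z²
  ⇒ R(z) = 1 + z + 289/400z².

Find x<0 with |R(x)|<1.
x=-1.35: |R|=0.9668
R=1: x+289/400x²=0 ⇒ x=−400/289=-1.3841; min R=1−1/(4·289/400)=0.6540>−1
Confirm numerically:
  x=-1.351: |R|=0.96771 <1
  x=-1.295: |R|=0.91665 <1
  x=-1.197: |R|=0.83820 <1
  x=-0.762: |R|=0.65752 <1
  x=-1.915: |R|=1.73457 >1
  x=-1.478: |R|=1.10029 >1
  x=-1.434: |R|=1.05172 >1
Stable set (-1.3841, 0).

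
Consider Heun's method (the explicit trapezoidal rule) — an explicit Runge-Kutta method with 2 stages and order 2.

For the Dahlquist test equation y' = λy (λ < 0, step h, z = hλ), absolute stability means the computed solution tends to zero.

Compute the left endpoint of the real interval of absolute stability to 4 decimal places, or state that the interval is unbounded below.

left endpoint -2.0000.

With y'=λy (z=hλ):
  order 2, 2-stage ⇒ R(z)=1+z+z^2/2
  (e.g. R(-0.76)=0.52880, |R|=0.52880)

Find x<0 with |R(x)|<1.
x=-0.76: |R|=0.5288
|R(-2.07)|=1.0724 |R(-1.8)|=0.8200 |R(-1.61)|=0.6861
Bisect:
  x_lo=-2.3966 |R|=1.4753  x_hi=-0.3742 |R|=0.6958
  mid=-1.38542 |R|=0.57428 →hi
  mid=-1.89101 |R|=0.89695 →hi
  mid=-2.14381 |R|=1.15415 →lo
  mid=-2.01741 |R|=1.01756 →lo
  mid=-1.95421 |R|=0.95526 →hi
  mid=-1.98581 |R|=0.98591 →hi
  mid=-2.00161 |R|=1.00161 →lo
  mid=-1.99371 |R|=0.99373 →hi
  mid=-1.99766 |R|=0.99766 →hi
  ...
  [-2.00001,-1.99988] ⇒ x*=-2.0000
So |R|<1 on (-2.0000, 0).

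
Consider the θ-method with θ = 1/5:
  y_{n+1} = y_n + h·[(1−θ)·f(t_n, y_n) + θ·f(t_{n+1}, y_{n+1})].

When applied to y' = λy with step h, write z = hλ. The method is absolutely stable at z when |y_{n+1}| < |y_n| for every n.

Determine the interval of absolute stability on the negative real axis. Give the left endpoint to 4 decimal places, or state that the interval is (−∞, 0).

On y'=λy, z=hλ:
  y_{n+1} = y_n + z·[4/5·y_n + 1/5·y_{n+1}] ⇒ (1 − 1/5z)y_{n+1} = (1 + 4/5z)y_n
  Hence R(z) = (1 + 4/5z)/(1 − 1/5z).

Find x<0 with |R(x)|<1.
x=-1.26: |R|=0.0064
R=−1: 1+4/5x = −1+1/5x ⇒ -3/5x=2 ⇒ x=2/(-3/5)=-3.3333
Confirm numerically:
  x=-3.277: |R|=0.97958 <1
  x=-3.188: |R|=0.94675 <1
  x=-1.557: |R|=0.18728 <1
  x=-3.875: |R|=1.18310 >1
  x=-3.383: |R|=1.01777 >1
So |R|<1 on (-3.3333, 0).

z∈(-3.3333,0).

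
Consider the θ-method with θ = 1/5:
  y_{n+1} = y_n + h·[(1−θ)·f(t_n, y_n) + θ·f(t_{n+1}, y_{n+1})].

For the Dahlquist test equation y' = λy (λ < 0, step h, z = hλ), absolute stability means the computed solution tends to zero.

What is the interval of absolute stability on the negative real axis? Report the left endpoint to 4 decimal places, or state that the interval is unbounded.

(-3.3333, 0).

Set f=λy, z=hλ:
  y_{n+1} = y_n + z·[4/5·y_n + 1/5·y_{n+1}] ⇒ (1 − 1/5z)y_{n+1} = (1 + 4/5z)y_n
  ⇒ R(z) = (1 + 4/5z)/(1 − 1/5z).

Need |R(x)|<1, x<0.
x=-1.47: |R|=0.1360
R=−1: 1+4/5x = −1+1/5x ⇒ -3/5x=2 ⇒ x=2/(-3/5)=-3.3333
Confirm numerically:
  x=-2.930: |R|=0.84741 <1
  x=-2.152: |R|=0.50447 <1
  x=-2.051: |R|=0.45440 <1
  x=-3.636: |R|=1.10514 >1
  x=-3.401: |R|=1.02416 >1
Interval (-3.3333, 0).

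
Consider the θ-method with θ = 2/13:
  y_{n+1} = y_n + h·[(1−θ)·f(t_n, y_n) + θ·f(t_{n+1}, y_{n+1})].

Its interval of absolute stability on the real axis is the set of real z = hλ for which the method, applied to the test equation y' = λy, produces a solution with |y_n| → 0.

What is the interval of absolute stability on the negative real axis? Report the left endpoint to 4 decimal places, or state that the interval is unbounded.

(-2.8889, 0).

On y'=λy, z=hλ:
  y_{n+1} = y_n + z·[11/13·y_n + 2/13·y_{n+1}] ⇒ (1 − 2/13z)y_{n+1} = (1 + 11/13z)y_n
  so R(z) = (1 + 11/13z)/(1 − 2/13z).

Find x<0 with |R(x)|<1.
x=-1.29: |R|=0.0764
R=−1: 1+11/13x = −1+2/13x ⇒ -9/13x=2 ⇒ x=2/(-9/13)=-2.8889
Confirm numerically:
  x=-2.818: |R|=0.96577 <1
  x=-2.241: |R|=0.66646 <1
  x=-1.743: |R|=0.37444 <1
  x=-1.265: |R|=0.05892 <1
  x=-3.297: |R|=1.18746 >1
  x=-3.266: |R|=1.17377 >1
  x=-3.223: |R|=1.15463 >1
Stable set (-2.8889, 0).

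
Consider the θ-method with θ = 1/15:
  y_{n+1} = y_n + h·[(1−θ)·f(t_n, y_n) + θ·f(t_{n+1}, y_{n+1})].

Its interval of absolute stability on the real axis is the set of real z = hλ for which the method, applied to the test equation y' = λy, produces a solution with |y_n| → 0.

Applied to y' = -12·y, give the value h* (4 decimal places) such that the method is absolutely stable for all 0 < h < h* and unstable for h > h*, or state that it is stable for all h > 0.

With y'=λy (z=hλ):
  y_{n+1} = y_n + z·[14/15·y_n + 1/15·y_{n+1}] ⇒ (1 − 1/15z)y_{n+1} = (1 + 14/15z)y_n
  so R(z) = (1 + 14/15z)/(1 − 1/15z).

Need |R(x)|<1, x<0.
x=-1.66: |R|=0.4946
R=−1: 1+14/15x = −1+1/15x ⇒ -13/15x=2 ⇒ x=2/(-13/15)=-2.3077
Confirm numerically:
  x=-1.836: |R|=0.63578 <1
  x=-1.529: |R|=0.38756 <1
  x=-1.423: |R|=0.29970 <1
  x=-2.623: |R|=1.23259 >1
  x=-2.464: |R|=1.11635 >1
  x=-2.451: |R|=1.10676 >1
Interval (-2.3077, 0).

(-2.3077,0); λ=-12 ⇒ h* = (30/13)/12 = 0.1923.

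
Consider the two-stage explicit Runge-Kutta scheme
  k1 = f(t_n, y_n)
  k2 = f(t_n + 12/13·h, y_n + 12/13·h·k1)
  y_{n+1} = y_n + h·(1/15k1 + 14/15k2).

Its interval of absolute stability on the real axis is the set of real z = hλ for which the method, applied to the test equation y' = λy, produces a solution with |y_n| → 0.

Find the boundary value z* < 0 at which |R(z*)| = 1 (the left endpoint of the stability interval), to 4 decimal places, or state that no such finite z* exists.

Test eqn y'=λy, z=hλ:
  k1=λy_n ⇒ h·k1=z·y_n;  k2=λ(1+12/13z)y_n ⇒ h·k2=z(1+12/13z)y_n
  y_{n+1}/y_n = 1 + 1/15z + 14/15z(1+12/13z) = 1 + z + 56/65z²
  Hence R(z) = 1 + z + 56/65z².

Find x<0 with |R(x)|<1.
x=-1.16: |R|=0.9993
R=1: x+56/65x²=0 ⇒ x=−65/56=-1.1607; min R=1−1/(4·56/65)=0.7098>−1
Confirm numerically:
  x=-1.094: |R|=0.93712 <1
  x=-1.055: |R|=0.90391 <1
  x=-1.030: |R|=0.88401 <1
  x=-0.581: |R|=0.70982 <1
  x=-1.572: |R|=1.55702 >1
  x=-1.570: |R|=1.55361 >1
  x=-1.184: |R|=1.02375 >1
So |R|<1 on (-1.1607, 0).

left endpoint -1.1607.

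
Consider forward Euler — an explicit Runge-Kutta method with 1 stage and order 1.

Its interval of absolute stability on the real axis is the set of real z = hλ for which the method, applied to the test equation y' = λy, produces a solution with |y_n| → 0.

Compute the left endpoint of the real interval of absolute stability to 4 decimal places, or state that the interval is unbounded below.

With y'=λy (z=hλ):
  order 1, 1-stage ⇒ R(z)=1+z
  (e.g. R(-0.51)=0.49000, |R|=0.49000)

Boundary: |R(x)|=1, x<0.
x=-0.51: |R|=0.4900
|R(-2.19)|=1.1900 |R(-1.36)|=0.3600 |R(-0.85)|=0.1500
Bisect:
  x_lo=-2.5793 |R|=1.5793  x_hi=-0.3418 |R|=0.6582
  mid=-1.46055 |R|=0.46055 →hi
  mid=-2.01991 |R|=1.01991 →lo
  mid=-1.74023 |R|=0.74023 →hi
  mid=-1.88007 |R|=0.88007 →hi
  mid=-1.94999 |R|=0.94999 →hi
  mid=-1.98495 |R|=0.98495 →hi
  mid=-2.00243 |R|=1.00243 →lo
  mid=-1.99369 |R|=0.99369 →hi
  ...
  [-2.00011,-1.99997] ⇒ x*=-2.0000
Interval (-2.0000, 0).

z* = -2.0000.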